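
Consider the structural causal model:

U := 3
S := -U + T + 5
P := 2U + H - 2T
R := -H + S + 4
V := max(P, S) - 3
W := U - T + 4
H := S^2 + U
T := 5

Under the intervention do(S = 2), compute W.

The intervention breaks the incoming arrows to S: S := -U + T + 5 no longer applies, and S = 2.
No directed path runs from S to W, so W keeps its natural value.
W = U - T + 4  [with U=3, T=5]  = 2

2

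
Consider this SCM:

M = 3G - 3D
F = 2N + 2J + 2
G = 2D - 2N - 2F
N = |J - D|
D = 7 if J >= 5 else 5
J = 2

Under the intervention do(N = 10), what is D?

5

Under do(N=10), the mechanism N = |J - D| is discarded; N is fixed at 10.
Since D is not a descendant of the intervened variable, it is unaffected.
D = 7 if J >= 5 else 5  [with J=2]  = 5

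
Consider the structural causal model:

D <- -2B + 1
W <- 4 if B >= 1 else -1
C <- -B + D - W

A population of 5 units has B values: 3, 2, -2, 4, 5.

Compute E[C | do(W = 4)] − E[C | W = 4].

3.3

Under do(W=4), W's equation is replaced by W=4 for every unit. Per-unit C: -12, -9, 3, -15, -18. Mean = -10.2.
Observing W=4 restricts to units where W's equation naturally yields 4: B ∈ {3, 2, 4, 5}. In that subpopulation C = -12, -9, -15, -18, mean -13.5.
Difference = -10.2 − (-13.5) = 3.3.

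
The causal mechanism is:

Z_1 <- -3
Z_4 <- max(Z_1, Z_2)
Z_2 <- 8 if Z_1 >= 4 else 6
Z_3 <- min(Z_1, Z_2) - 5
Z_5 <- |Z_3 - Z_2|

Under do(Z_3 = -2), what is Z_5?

8

do(Z_3=-2) replaces the equation Z_3 <- min(Z_1, Z_2) - 5 with the constant Z_3 = -2.
Z_2 = 8 if Z_1 >= 4 else 6  [with Z_1=-3]  = 6
Z_5 = |Z_3 - Z_2|  [with Z_3=-2, Z_2=6]  = 8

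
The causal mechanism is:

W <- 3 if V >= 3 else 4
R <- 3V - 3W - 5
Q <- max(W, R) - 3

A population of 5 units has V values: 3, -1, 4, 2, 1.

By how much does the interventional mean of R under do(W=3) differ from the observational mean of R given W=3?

-5.1

do(W=3) breaks W's dependence on V. With W=3 fixed, R across the units is -5, -17, -2, -8, -11, mean -8.6.
Conditioning on W=3 selects the 2 unit(s) with V ∈ {3, 4}. Their R values: -5, -2. Mean = -3.5.
Difference = -8.6 − (-3.5) = -5.1.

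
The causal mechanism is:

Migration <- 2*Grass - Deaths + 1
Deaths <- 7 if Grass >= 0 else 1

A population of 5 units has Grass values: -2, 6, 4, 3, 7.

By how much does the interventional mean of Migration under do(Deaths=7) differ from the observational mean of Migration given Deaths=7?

-2.8

do(Deaths=7) breaks Deaths's dependence on Grass. With Deaths=7 fixed, Migration across the units is -10, 6, 2, 0, 8, mean 1.2.
E[Migration|Deaths=7] averages over only the 4 units with Deaths=7 (Grass = 6, 4, 3, 7): Migration = 6, 2, 0, 8, mean 4.
Difference = 1.2 − 4 = -2.8.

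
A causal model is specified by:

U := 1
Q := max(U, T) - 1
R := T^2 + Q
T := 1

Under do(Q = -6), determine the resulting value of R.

The intervention breaks the incoming arrows to Q: Q := max(U, T) - 1 no longer applies, and Q = -6.
R = T^2 + Q  [with T=1, Q=-6]  = -5

-5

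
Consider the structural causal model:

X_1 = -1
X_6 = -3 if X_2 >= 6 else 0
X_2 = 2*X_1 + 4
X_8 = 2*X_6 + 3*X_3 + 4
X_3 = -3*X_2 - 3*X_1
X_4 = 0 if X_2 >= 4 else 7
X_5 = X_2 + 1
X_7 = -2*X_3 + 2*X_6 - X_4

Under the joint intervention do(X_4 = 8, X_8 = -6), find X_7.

-2

Setting X_4 = 8, X_8 = -6 by intervention discards those variables' equations.
X_2 = 2*X_1 + 4  [with X_1=-1]  = 2
X_3 = -3*X_2 - 3*X_1  [with X_2=2, X_1=-1]  = -3
X_6 = -3 if X_2 >= 6 else 0  [with X_2=2]  = 0
X_7 = -2*X_3 + 2*X_6 - X_4  [with X_3=-3, X_6=0, X_4=8]  = -2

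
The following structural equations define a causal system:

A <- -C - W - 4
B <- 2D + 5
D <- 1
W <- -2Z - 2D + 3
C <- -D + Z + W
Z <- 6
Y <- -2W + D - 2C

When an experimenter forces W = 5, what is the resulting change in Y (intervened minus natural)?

do(W=5) replaces the equation W <- -2Z - 2D + 3 with the constant W = 5.
C = -D + Z + W  [with D=1, Z=6, W=5]  = 10
Y = -2W + D - 2C  [with W=5, D=1, C=10]  = -29
Without intervention: W = -2Z - 2D + 3  [with Z=6, D=1]  = -11; C = -D + Z + W  [with D=1, Z=6, W=-11]  = -6; Y = -2W + D - 2C  [with W=-11, D=1, C=-6]  = 35.
Change = -29 − 35 = -64.

-64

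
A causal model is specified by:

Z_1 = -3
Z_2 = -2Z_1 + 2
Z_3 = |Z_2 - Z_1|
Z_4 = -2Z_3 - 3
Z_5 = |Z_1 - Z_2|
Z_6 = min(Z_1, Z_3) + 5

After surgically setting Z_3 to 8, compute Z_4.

The intervention breaks the incoming arrows to Z_3: Z_3 = |Z_2 - Z_1| no longer applies, and Z_3 = 8.
Z_4 = -2Z_3 - 3  [with Z_3=8]  = -19

-19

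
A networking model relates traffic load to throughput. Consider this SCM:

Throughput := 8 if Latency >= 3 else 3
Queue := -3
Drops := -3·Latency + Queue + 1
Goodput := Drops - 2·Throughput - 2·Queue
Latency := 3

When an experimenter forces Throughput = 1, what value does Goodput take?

Intervening sets Throughput = 1 and removes its equation (Throughput := 8 if Latency >= 3 else 3).
Drops = -3·Latency + Queue + 1  [with Latency=3, Queue=-3]  = -11
Goodput = Drops - 2·Throughput - 2·Queue  [with Drops=-11, Throughput=1, Queue=-3]  = -7

-7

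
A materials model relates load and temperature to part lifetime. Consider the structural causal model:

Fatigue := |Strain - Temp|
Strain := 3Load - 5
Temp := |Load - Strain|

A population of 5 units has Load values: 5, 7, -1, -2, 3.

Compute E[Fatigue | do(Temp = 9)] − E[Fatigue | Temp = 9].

Every unit gets Temp=9 under the intervention. Fatigue values become 1, 7, 17, 20, 5; E[Fatigue|do(Temp=9)] = 10.
Observing Temp=9 restricts to units where Temp's equation naturally yields 9: Load ∈ {7, -2}. In that subpopulation Fatigue = 7, 20, mean 13.5.
Difference = 10 − 13.5 = -3.5.

-3.5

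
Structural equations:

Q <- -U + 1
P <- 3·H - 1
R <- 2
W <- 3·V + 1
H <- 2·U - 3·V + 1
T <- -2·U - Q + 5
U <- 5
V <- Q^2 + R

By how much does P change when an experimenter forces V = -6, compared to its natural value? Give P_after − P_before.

216

Under do(V=-6), the mechanism V <- Q^2 + R is discarded; V is fixed at -6.
H = 2·U - 3·V + 1  [with U=5, V=-6]  = 29
P = 3·H - 1  [with H=29]  = 86
Without intervention: Q = -U + 1  [with U=5]  = -4; V = Q^2 + R  [with Q=-4, R=2]  = 18; H = 2·U - 3·V + 1  [with U=5, V=18]  = -43; P = 3·H - 1  [with H=-43]  = -130.
Change = 86 − (-130) = 216.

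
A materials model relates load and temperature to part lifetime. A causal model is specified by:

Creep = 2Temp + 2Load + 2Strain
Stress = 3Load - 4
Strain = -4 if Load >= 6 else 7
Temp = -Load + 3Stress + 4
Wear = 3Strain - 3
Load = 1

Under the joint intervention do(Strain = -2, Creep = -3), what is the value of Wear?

-9

Setting Strain = -2, Creep = -3 by intervention discards those variables' equations.
Wear = 3Strain - 3  [with Strain=-2]  = -9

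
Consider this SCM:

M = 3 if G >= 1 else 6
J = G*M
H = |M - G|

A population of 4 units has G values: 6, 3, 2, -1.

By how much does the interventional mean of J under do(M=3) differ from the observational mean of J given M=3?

-3.5

Under do(M=3), M's equation is replaced by M=3 for every unit. Per-unit J: 18, 9, 6, -3. Mean = 7.5.
Observing M=3 restricts to units where M's equation naturally yields 3: G ∈ {6, 3, 2}. In that subpopulation J = 18, 9, 6, mean 11.
Difference = 7.5 − 11 = -3.5.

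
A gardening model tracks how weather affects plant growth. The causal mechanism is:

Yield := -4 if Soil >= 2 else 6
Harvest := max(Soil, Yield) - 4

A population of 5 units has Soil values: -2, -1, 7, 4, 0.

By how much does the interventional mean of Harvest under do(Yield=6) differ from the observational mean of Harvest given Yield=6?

The intervention sets Yield=6 in all 5 units regardless of Soil. Recomputing Harvest per unit gives 2, 2, 3, 2, 2; average 2.2.
Observing Yield=6 restricts to units where Yield's equation naturally yields 6: Soil ∈ {-2, -1, 0}. In that subpopulation Harvest = 2, 2, 2, mean 2.
Difference = 2.2 − 2 = 0.2.

0.2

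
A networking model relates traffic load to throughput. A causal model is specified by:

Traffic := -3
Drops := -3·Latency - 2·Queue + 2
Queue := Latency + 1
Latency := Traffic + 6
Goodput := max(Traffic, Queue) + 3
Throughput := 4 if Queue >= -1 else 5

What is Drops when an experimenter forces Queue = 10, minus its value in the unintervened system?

-12

The intervention breaks the incoming arrows to Queue: Queue := Latency + 1 no longer applies, and Queue = 10.
Latency = Traffic + 6  [with Traffic=-3]  = 3
Drops = -3·Latency - 2·Queue + 2  [with Latency=3, Queue=10]  = -27
Without intervention: Latency = Traffic + 6  [with Traffic=-3]  = 3; Queue = Latency + 1  [with Latency=3]  = 4; Drops = -3·Latency - 2·Queue + 2  [with Latency=3, Queue=4]  = -15.
Change = -27 − (-15) = -12.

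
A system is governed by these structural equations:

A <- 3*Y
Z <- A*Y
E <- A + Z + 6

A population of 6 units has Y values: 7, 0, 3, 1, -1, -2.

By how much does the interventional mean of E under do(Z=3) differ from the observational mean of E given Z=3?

4

Every unit gets Z=3 under the intervention. E values become 30, 9, 18, 12, 6, 3; E[E|do(Z=3)] = 13.
Conditioning on Z=3 selects the 2 unit(s) with Y ∈ {1, -1}. Their E values: 12, 6. Mean = 9.
Difference = 13 − 9 = 4.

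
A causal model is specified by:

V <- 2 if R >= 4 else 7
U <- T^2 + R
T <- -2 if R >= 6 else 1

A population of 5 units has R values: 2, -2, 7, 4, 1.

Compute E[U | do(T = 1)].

3.4

The intervention sets T=1 in all 5 units regardless of R. Recomputing U per unit gives 3, -1, 8, 5, 2; average 3.4.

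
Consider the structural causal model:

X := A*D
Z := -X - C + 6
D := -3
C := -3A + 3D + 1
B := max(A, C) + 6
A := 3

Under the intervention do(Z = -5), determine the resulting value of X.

do(Z=-5) replaces the equation Z := -X - C + 6 with the constant Z = -5.
No directed path runs from Z to X, so X keeps its natural value.
X = A*D  [with A=3, D=-3]  = -9

-9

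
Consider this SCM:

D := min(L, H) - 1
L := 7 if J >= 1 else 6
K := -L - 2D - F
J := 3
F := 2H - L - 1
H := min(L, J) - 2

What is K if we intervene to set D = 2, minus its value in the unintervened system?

-4

The intervention breaks the incoming arrows to D: D := min(L, H) - 1 no longer applies, and D = 2.
L = 7 if J >= 1 else 6  [with J=3]  = 7
H = min(L, J) - 2  [with L=7, J=3]  = 1
F = 2H - L - 1  [with H=1, L=7]  = -6
K = -L - 2D - F  [with L=7, D=2, F=-6]  = -5
Without intervention: L = 7 if J >= 1 else 6  [with J=3]  = 7; H = min(L, J) - 2  [with L=7, J=3]  = 1; F = 2H - L - 1  [with H=1, L=7]  = -6; D = min(L, H) - 1  [with L=7, H=1]  = 0; K = -L - 2D - F  [with L=7, D=0, F=-6]  = -1.
Change = -5 − (-1) = -4.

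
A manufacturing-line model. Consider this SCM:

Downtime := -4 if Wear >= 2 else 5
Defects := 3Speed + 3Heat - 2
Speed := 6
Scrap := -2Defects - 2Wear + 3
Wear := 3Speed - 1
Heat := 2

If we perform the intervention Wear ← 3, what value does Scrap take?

do(Wear=3) replaces the equation Wear := 3Speed - 1 with the constant Wear = 3.
Defects = 3Speed + 3Heat - 2  [with Speed=6, Heat=2]  = 22
Scrap = -2Defects - 2Wear + 3  [with Defects=22, Wear=3]  = -47

-47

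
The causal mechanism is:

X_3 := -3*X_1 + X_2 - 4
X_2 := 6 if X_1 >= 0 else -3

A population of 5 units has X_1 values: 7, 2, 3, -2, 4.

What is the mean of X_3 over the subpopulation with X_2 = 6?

Observing X_2=6 restricts to units where X_2's equation naturally yields 6: X_1 ∈ {7, 2, 3, 4}. In that subpopulation X_3 = -19, -4, -7, -10, mean -10.

-10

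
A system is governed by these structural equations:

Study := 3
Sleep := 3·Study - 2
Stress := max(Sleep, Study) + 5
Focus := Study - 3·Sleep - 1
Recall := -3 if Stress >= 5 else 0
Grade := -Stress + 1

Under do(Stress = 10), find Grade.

The intervention breaks the incoming arrows to Stress: Stress := max(Sleep, Study) + 5 no longer applies, and Stress = 10.
Grade = -Stress + 1  [with Stress=10]  = -9

-9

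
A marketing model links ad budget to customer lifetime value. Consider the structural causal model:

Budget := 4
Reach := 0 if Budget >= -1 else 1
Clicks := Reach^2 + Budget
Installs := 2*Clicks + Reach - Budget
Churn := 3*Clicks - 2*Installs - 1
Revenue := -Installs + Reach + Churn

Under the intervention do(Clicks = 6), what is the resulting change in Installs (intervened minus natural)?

The intervention breaks the incoming arrows to Clicks: Clicks := Reach^2 + Budget no longer applies, and Clicks = 6.
Reach = 0 if Budget >= -1 else 1  [with Budget=4]  = 0
Installs = 2*Clicks + Reach - Budget  [with Clicks=6, Reach=0, Budget=4]  = 8
Without intervention: Reach = 0 if Budget >= -1 else 1  [with Budget=4]  = 0; Clicks = Reach^2 + Budget  [with Reach=0, Budget=4]  = 4; Installs = 2*Clicks + Reach - Budget  [with Clicks=4, Reach=0, Budget=4]  = 4.
Change = 8 − 4 = 4.

4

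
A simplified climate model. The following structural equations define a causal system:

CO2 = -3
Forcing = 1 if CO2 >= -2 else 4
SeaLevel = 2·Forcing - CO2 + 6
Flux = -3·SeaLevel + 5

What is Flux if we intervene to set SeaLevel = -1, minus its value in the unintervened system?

The intervention breaks the incoming arrows to SeaLevel: SeaLevel = 2·Forcing - CO2 + 6 no longer applies, and SeaLevel = -1.
Flux = -3·SeaLevel + 5  [with SeaLevel=-1]  = 8
Without intervention: Forcing = 1 if CO2 >= -2 else 4  [with CO2=-3]  = 4; SeaLevel = 2·Forcing - CO2 + 6  [with Forcing=4, CO2=-3]  = 17; Flux = -3·SeaLevel + 5  [with SeaLevel=17]  = -46.
Change = 8 − (-46) = 54.

54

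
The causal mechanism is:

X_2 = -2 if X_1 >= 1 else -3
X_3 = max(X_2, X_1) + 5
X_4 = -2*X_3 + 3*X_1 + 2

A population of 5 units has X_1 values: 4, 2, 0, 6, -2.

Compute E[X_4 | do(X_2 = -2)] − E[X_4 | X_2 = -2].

The intervention sets X_2=-2 in all 5 units regardless of X_1. Recomputing X_4 per unit gives -4, -6, -8, -2, -10; average -6.
Conditioning on X_2=-2 selects the 3 unit(s) with X_1 ∈ {4, 2, 6}. Their X_4 values: -4, -6, -2. Mean = -4.
Difference = -6 − (-4) = -2.

-2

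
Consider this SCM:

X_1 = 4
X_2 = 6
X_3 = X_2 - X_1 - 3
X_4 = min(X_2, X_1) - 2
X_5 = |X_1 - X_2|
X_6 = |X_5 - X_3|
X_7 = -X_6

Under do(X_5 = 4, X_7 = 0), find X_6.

5

Under do(X_5 = 4, X_7 = 0), each intervened variable's structural equation is replaced by its fixed value.
X_3 = X_2 - X_1 - 3  [with X_2=6, X_1=4]  = -1
X_6 = |X_5 - X_3|  [with X_5=4, X_3=-1]  = 5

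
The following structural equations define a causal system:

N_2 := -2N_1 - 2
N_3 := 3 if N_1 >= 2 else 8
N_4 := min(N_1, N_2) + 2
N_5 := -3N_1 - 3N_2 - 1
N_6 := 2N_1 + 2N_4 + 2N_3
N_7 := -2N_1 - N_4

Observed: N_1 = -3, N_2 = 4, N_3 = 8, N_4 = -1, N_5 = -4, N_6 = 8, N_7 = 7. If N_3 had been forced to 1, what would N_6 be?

-6

The intervention breaks the incoming arrows to N_3: N_3 := 3 if N_1 >= 2 else 8 no longer applies, and N_3 = 1.
N_2 = -2N_1 - 2  [with N_1=-3]  = 4
N_4 = min(N_1, N_2) + 2  [with N_1=-3, N_2=4]  = -1
N_6 = 2N_1 + 2N_4 + 2N_3  [with N_1=-3, N_4=-1, N_3=1]  = -6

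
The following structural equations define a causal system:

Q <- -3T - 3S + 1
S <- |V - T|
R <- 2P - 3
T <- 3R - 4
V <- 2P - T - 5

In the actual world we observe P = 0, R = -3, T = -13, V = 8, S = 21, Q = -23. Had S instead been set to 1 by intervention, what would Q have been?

The intervention breaks the incoming arrows to S: S <- |V - T| no longer applies, and S = 1.
R = 2P - 3  [with P=0]  = -3
T = 3R - 4  [with R=-3]  = -13
Q = -3T - 3S + 1  [with T=-13, S=1]  = 37

37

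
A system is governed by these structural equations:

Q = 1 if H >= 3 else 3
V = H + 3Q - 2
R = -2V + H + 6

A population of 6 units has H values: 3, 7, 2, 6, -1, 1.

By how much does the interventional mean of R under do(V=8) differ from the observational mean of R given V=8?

-1

do(V=8) breaks V's dependence on H. With V=8 fixed, R across the units is -7, -3, -8, -4, -11, -9, mean -7.
Conditioning on V=8 selects the 2 unit(s) with H ∈ {7, 1}. Their R values: -3, -9. Mean = -6.
Difference = -7 − (-6) = -1.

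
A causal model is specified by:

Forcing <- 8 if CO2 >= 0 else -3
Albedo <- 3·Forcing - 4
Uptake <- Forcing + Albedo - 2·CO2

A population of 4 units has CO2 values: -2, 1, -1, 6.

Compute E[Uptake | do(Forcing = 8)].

26

do(Forcing=8) breaks Forcing's dependence on CO2. With Forcing=8 fixed, Uptake across the units is 32, 26, 30, 16, mean 26.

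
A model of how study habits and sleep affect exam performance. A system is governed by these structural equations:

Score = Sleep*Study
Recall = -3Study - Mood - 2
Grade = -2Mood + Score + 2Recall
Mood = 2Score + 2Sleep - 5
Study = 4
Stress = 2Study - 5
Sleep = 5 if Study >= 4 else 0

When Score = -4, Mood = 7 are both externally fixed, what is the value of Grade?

Under do(Score = -4, Mood = 7), each intervened variable's structural equation is replaced by its fixed value.
Recall = -3Study - Mood - 2  [with Study=4, Mood=7]  = -21
Grade = -2Mood + Score + 2Recall  [with Mood=7, Score=-4, Recall=-21]  = -60

-60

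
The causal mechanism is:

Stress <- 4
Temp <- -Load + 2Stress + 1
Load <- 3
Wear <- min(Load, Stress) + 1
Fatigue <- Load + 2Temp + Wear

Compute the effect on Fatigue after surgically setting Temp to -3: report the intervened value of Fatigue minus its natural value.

do(Temp=-3) replaces the equation Temp <- -Load + 2Stress + 1 with the constant Temp = -3.
Wear = min(Load, Stress) + 1  [with Load=3, Stress=4]  = 4
Fatigue = Load + 2Temp + Wear  [with Load=3, Temp=-3, Wear=4]  = 1
Without intervention: Temp = -Load + 2Stress + 1  [with Load=3, Stress=4]  = 6; Wear = min(Load, Stress) + 1  [with Load=3, Stress=4]  = 4; Fatigue = Load + 2Temp + Wear  [with Load=3, Temp=6, Wear=4]  = 19.
Change = 1 − 19 = -18.

-18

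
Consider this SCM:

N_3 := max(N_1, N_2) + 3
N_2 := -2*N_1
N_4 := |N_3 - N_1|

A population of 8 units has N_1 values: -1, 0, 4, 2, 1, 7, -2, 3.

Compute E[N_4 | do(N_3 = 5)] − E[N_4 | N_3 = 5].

The intervention sets N_3=5 in all 8 units regardless of N_1. Recomputing N_4 per unit gives 6, 5, 1, 3, 4, 2, 7, 2; average 3.75.
Observing N_3=5 restricts to units where N_3's equation naturally yields 5: N_1 ∈ {-1, 2}. In that subpopulation N_4 = 6, 3, mean 4.5.
Difference = 3.75 − 4.5 = -0.75.

-0.75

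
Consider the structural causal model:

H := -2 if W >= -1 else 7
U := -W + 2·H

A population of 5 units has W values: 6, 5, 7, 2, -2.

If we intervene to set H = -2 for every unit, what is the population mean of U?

do(H=-2) breaks H's dependence on W. With H=-2 fixed, U across the units is -10, -9, -11, -6, -2, mean -7.6.

-7.6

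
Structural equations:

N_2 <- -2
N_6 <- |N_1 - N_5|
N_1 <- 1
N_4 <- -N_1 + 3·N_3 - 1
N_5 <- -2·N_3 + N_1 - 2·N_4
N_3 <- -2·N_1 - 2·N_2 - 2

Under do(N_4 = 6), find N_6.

12

Under do(N_4=6), the mechanism N_4 <- -N_1 + 3·N_3 - 1 is discarded; N_4 is fixed at 6.
N_3 = -2·N_1 - 2·N_2 - 2  [with N_1=1, N_2=-2]  = 0
N_5 = -2·N_3 + N_1 - 2·N_4  [with N_3=0, N_1=1, N_4=6]  = -11
N_6 = |N_1 - N_5|  [with N_1=1, N_5=-11]  = 12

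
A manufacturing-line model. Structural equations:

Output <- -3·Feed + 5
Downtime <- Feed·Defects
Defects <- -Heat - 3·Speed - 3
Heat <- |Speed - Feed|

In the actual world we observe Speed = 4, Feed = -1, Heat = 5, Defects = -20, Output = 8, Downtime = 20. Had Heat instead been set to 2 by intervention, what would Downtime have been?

The intervention breaks the incoming arrows to Heat: Heat <- |Speed - Feed| no longer applies, and Heat = 2.
Defects = -Heat - 3·Speed - 3  [with Heat=2, Speed=4]  = -17
Downtime = Feed·Defects  [with Feed=-1, Defects=-17]  = 17

17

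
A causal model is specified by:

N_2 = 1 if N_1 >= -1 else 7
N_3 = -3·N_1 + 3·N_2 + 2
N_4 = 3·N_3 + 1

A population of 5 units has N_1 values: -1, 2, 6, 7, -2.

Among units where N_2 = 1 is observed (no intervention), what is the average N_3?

Observing N_2=1 restricts to units where N_2's equation naturally yields 1: N_1 ∈ {-1, 2, 6, 7}. In that subpopulation N_3 = 8, -1, -13, -16, mean -5.5.

-5.5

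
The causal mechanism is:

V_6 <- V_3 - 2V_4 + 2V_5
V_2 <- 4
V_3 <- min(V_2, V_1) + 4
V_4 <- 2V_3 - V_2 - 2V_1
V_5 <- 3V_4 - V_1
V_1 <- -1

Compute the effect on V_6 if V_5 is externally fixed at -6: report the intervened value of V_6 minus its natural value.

The intervention breaks the incoming arrows to V_5: V_5 <- 3V_4 - V_1 no longer applies, and V_5 = -6.
V_3 = min(V_2, V_1) + 4  [with V_2=4, V_1=-1]  = 3
V_4 = 2V_3 - V_2 - 2V_1  [with V_3=3, V_2=4, V_1=-1]  = 4
V_6 = V_3 - 2V_4 + 2V_5  [with V_3=3, V_4=4, V_5=-6]  = -17
Without intervention: V_3 = min(V_2, V_1) + 4  [with V_2=4, V_1=-1]  = 3; V_4 = 2V_3 - V_2 - 2V_1  [with V_3=3, V_2=4, V_1=-1]  = 4; V_5 = 3V_4 - V_1  [with V_4=4, V_1=-1]  = 13; V_6 = V_3 - 2V_4 + 2V_5  [with V_3=3, V_4=4, V_5=13]  = 21.
Change = -17 − 21 = -38.

-38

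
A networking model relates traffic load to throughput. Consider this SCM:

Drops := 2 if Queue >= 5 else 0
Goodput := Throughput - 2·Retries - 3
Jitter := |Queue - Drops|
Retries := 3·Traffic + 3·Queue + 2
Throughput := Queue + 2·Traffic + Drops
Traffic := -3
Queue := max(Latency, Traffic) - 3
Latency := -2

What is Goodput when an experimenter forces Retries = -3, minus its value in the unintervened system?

do(Retries=-3) replaces the equation Retries := 3·Traffic + 3·Queue + 2 with the constant Retries = -3.
Queue = max(Latency, Traffic) - 3  [with Latency=-2, Traffic=-3]  = -5
Drops = 2 if Queue >= 5 else 0  [with Queue=-5]  = 0
Throughput = Queue + 2·Traffic + Drops  [with Queue=-5, Traffic=-3, Drops=0]  = -11
Goodput = Throughput - 2·Retries - 3  [with Throughput=-11, Retries=-3]  = -8
Without intervention: Queue = max(Latency, Traffic) - 3  [with Latency=-2, Traffic=-3]  = -5; Drops = 2 if Queue >= 5 else 0  [with Queue=-5]  = 0; Retries = 3·Traffic + 3·Queue + 2  [with Traffic=-3, Queue=-5]  = -22; Throughput = Queue + 2·Traffic + Drops  [with Queue=-5, Traffic=-3, Drops=0]  = -11; Goodput = Throughput - 2·Retries - 3  [with Throughput=-11, Retries=-22]  = 30.
Change = -8 − 30 = -38.

-38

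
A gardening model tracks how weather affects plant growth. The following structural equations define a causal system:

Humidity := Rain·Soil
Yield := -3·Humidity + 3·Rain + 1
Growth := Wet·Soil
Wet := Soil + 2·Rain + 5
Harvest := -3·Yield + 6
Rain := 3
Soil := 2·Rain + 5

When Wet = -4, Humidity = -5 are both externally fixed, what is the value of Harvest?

Under do(Wet = -4, Humidity = -5), each intervened variable's structural equation is replaced by its fixed value.
Yield = -3·Humidity + 3·Rain + 1  [with Humidity=-5, Rain=3]  = 25
Harvest = -3·Yield + 6  [with Yield=25]  = -69

-69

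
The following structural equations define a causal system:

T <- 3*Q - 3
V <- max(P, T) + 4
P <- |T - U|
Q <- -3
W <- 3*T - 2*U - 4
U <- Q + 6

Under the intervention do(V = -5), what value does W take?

-46

do(V=-5) replaces the equation V <- max(P, T) + 4 with the constant V = -5.
Since W is not a descendant of the intervened variable, it is unaffected.
U = Q + 6  [with Q=-3]  = 3
T = 3*Q - 3  [with Q=-3]  = -12
W = 3*T - 2*U - 4  [with T=-12, U=3]  = -46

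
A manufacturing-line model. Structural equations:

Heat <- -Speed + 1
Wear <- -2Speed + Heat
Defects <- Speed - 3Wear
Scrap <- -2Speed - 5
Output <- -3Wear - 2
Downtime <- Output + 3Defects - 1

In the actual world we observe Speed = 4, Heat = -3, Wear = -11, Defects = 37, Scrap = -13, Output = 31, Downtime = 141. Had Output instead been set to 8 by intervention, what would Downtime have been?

Intervening sets Output = 8 and removes its equation (Output <- -3Wear - 2).
Heat = -Speed + 1  [with Speed=4]  = -3
Wear = -2Speed + Heat  [with Speed=4, Heat=-3]  = -11
Defects = Speed - 3Wear  [with Speed=4, Wear=-11]  = 37
Downtime = Output + 3Defects - 1  [with Output=8, Defects=37]  = 118

118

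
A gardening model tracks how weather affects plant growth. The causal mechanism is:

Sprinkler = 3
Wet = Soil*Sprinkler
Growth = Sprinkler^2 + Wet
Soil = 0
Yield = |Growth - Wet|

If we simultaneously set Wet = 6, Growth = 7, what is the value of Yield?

1

Setting Wet = 6, Growth = 7 by intervention discards those variables' equations.
Yield = |Growth - Wet|  [with Growth=7, Wet=6]  = 1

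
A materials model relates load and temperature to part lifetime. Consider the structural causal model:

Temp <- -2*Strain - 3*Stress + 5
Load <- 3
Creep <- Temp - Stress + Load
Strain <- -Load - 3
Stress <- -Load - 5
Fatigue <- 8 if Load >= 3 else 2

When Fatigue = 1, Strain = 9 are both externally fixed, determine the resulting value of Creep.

Under do(Fatigue = 1, Strain = 9), each intervened variable's structural equation is replaced by its fixed value.
Stress = -Load - 5  [with Load=3]  = -8
Temp = -2*Strain - 3*Stress + 5  [with Strain=9, Stress=-8]  = 11
Creep = Temp - Stress + Load  [with Temp=11, Stress=-8, Load=3]  = 22

22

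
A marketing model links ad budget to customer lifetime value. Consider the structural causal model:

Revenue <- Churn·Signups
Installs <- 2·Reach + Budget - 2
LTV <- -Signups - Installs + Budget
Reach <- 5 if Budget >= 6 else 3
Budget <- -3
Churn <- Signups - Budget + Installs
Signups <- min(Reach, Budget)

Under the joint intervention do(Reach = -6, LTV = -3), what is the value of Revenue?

Under do(Reach = -6, LTV = -3), each intervened variable's structural equation is replaced by its fixed value.
Installs = 2·Reach + Budget - 2  [with Reach=-6, Budget=-3]  = -17
Signups = min(Reach, Budget)  [with Reach=-6, Budget=-3]  = -6
Churn = Signups - Budget + Installs  [with Signups=-6, Budget=-3, Installs=-17]  = -20
Revenue = Churn·Signups  [with Churn=-20, Signups=-6]  = 120

120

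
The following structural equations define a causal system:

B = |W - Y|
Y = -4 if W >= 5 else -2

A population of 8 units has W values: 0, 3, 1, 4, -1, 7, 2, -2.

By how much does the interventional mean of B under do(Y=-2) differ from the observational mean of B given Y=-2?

do(Y=-2) breaks Y's dependence on W. With Y=-2 fixed, B across the units is 2, 5, 3, 6, 1, 9, 4, 0, mean 3.75.
E[B|Y=-2] averages over only the 7 units with Y=-2 (W = 0, 3, 1, 4, -1, 2, -2): B = 2, 5, 3, 6, 1, 4, 0, mean 3.
Difference = 3.75 − 3 = 0.75.

0.75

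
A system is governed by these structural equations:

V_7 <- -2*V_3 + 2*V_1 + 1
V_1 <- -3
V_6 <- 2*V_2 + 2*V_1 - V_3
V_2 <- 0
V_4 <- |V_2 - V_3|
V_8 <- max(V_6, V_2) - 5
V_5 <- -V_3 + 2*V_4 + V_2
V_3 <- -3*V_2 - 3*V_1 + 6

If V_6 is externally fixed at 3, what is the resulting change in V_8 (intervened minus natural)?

3

Intervening sets V_6 = 3 and removes its equation (V_6 <- 2*V_2 + 2*V_1 - V_3).
V_8 = max(V_6, V_2) - 5  [with V_6=3, V_2=0]  = -2
Without intervention: V_3 = -3*V_2 - 3*V_1 + 6  [with V_2=0, V_1=-3]  = 15; V_6 = 2*V_2 + 2*V_1 - V_3  [with V_2=0, V_1=-3, V_3=15]  = -21; V_8 = max(V_6, V_2) - 5  [with V_6=-21, V_2=0]  = -5.
Change = -2 − (-5) = 3.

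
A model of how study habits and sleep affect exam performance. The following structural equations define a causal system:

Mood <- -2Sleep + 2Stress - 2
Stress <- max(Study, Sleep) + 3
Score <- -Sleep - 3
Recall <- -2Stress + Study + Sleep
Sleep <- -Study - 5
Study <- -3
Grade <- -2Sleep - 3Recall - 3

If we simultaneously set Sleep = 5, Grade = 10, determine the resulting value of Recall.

-14

Under do(Sleep = 5, Grade = 10), each intervened variable's structural equation is replaced by its fixed value.
Stress = max(Study, Sleep) + 3  [with Study=-3, Sleep=5]  = 8
Recall = -2Stress + Study + Sleep  [with Stress=8, Study=-3, Sleep=5]  = -14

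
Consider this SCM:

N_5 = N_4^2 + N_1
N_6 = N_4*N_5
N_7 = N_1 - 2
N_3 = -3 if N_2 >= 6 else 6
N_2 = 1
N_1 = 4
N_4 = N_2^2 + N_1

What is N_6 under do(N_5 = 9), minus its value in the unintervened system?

The intervention breaks the incoming arrows to N_5: N_5 = N_4^2 + N_1 no longer applies, and N_5 = 9.
N_4 = N_2^2 + N_1  [with N_2=1, N_1=4]  = 5
N_6 = N_4*N_5  [with N_4=5, N_5=9]  = 45
Without intervention: N_4 = N_2^2 + N_1  [with N_2=1, N_1=4]  = 5; N_5 = N_4^2 + N_1  [with N_4=5, N_1=4]  = 29; N_6 = N_4*N_5  [with N_4=5, N_5=29]  = 145.
Change = 45 − 145 = -100.

-100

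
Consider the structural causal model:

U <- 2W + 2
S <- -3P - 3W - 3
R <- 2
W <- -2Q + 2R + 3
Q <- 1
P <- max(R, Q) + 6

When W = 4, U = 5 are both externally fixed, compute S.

-39

Setting W = 4, U = 5 by intervention discards those variables' equations.
P = max(R, Q) + 6  [with R=2, Q=1]  = 8
S = -3P - 3W - 3  [with P=8, W=4]  = -39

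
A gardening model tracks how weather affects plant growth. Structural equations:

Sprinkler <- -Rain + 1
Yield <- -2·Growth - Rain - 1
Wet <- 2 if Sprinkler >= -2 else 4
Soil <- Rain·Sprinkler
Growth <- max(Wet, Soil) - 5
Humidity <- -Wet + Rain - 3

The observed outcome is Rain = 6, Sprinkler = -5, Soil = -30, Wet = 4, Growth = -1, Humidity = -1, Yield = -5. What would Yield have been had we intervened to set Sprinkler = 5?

-57

Under do(Sprinkler=5), the mechanism Sprinkler <- -Rain + 1 is discarded; Sprinkler is fixed at 5.
Soil = Rain·Sprinkler  [with Rain=6, Sprinkler=5]  = 30
Wet = 2 if Sprinkler >= -2 else 4  [with Sprinkler=5]  = 2
Growth = max(Wet, Soil) - 5  [with Wet=2, Soil=30]  = 25
Yield = -2·Growth - Rain - 1  [with Growth=25, Rain=6]  = -57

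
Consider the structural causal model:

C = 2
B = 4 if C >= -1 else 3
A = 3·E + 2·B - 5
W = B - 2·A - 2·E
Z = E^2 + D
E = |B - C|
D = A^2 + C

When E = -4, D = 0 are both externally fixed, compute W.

The joint intervention fixes E = -4, D = 0, removing each variable's own equation.
B = 4 if C >= -1 else 3  [with C=2]  = 4
A = 3·E + 2·B - 5  [with E=-4, B=4]  = -9
W = B - 2·A - 2·E  [with B=4, A=-9, E=-4]  = 30

30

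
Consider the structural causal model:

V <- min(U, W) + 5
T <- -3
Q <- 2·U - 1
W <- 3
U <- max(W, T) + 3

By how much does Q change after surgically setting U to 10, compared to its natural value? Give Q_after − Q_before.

8

The intervention breaks the incoming arrows to U: U <- max(W, T) + 3 no longer applies, and U = 10.
Q = 2·U - 1  [with U=10]  = 19
Without intervention: U = max(W, T) + 3  [with W=3, T=-3]  = 6; Q = 2·U - 1  [with U=6]  = 11.
Change = 19 − 11 = 8.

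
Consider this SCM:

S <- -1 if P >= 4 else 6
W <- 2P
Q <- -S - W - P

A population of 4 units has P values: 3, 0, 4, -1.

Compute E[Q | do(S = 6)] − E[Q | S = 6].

The intervention sets S=6 in all 4 units regardless of P. Recomputing Q per unit gives -15, -6, -18, -3; average -10.5.
E[Q|S=6] averages over only the 3 units with S=6 (P = 3, 0, -1): Q = -15, -6, -3, mean -8.
Difference = -10.5 − (-8) = -2.5.

-2.5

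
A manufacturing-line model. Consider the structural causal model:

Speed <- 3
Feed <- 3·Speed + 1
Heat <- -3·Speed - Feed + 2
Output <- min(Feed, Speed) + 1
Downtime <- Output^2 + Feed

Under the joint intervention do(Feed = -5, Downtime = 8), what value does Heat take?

Under do(Feed = -5, Downtime = 8), each intervened variable's structural equation is replaced by its fixed value.
Heat = -3·Speed - Feed + 2  [with Speed=3, Feed=-5]  = -2

-2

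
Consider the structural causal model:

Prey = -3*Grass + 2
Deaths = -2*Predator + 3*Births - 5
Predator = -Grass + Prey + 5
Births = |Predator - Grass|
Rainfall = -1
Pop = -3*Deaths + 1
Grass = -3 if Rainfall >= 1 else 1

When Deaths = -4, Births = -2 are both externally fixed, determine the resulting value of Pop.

Setting Deaths = -4, Births = -2 by intervention discards those variables' equations.
Pop = -3*Deaths + 1  [with Deaths=-4]  = 13

13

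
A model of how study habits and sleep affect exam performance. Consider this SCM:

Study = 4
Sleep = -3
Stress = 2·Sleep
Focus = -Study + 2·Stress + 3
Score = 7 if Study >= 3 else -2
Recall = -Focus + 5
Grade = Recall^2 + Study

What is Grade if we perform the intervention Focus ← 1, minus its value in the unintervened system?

The intervention breaks the incoming arrows to Focus: Focus = -Study + 2·Stress + 3 no longer applies, and Focus = 1.
Recall = -Focus + 5  [with Focus=1]  = 4
Grade = Recall^2 + Study  [with Recall=4, Study=4]  = 20
Without intervention: Stress = 2·Sleep  [with Sleep=-3]  = -6; Focus = -Study + 2·Stress + 3  [with Study=4, Stress=-6]  = -13; Recall = -Focus + 5  [with Focus=-13]  = 18; Grade = Recall^2 + Study  [with Recall=18, Study=4]  = 328.
Change = 20 − 328 = -308.

-308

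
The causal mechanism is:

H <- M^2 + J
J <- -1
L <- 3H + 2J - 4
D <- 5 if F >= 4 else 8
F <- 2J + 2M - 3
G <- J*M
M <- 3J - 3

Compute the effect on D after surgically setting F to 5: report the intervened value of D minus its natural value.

Under do(F=5), the mechanism F <- 2J + 2M - 3 is discarded; F is fixed at 5.
D = 5 if F >= 4 else 8  [with F=5]  = 5
Without intervention: M = 3J - 3  [with J=-1]  = -6; F = 2J + 2M - 3  [with J=-1, M=-6]  = -17; D = 5 if F >= 4 else 8  [with F=-17]  = 8.
Change = 5 − 8 = -3.

-3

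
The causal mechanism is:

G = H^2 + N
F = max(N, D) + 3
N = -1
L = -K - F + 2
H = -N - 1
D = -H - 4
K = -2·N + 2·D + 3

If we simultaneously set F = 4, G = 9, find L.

1

The joint intervention fixes F = 4, G = 9, removing each variable's own equation.
H = -N - 1  [with N=-1]  = 0
D = -H - 4  [with H=0]  = -4
K = -2·N + 2·D + 3  [with N=-1, D=-4]  = -3
L = -K - F + 2  [with K=-3, F=4]  = 1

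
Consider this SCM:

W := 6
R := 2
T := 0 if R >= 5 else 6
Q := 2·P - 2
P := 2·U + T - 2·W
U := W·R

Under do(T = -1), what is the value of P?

Intervening sets T = -1 and removes its equation (T := 0 if R >= 5 else 6).
U = W·R  [with W=6, R=2]  = 12
P = 2·U + T - 2·W  [with U=12, T=-1, W=6]  = 11

11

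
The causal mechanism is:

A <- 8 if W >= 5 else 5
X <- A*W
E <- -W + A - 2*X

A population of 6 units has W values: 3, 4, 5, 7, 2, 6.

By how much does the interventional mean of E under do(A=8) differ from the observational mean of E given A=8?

25.5

Under do(A=8), A's equation is replaced by A=8 for every unit. Per-unit E: -43, -60, -77, -111, -26, -94. Mean = -68.5.
Observing A=8 restricts to units where A's equation naturally yields 8: W ∈ {5, 7, 6}. In that subpopulation E = -77, -111, -94, mean -94.
Difference = -68.5 − (-94) = 25.5.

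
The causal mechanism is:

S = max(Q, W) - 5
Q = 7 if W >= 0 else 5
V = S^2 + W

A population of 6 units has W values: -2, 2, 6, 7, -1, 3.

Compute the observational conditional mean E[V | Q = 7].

Observing Q=7 restricts to units where Q's equation naturally yields 7: W ∈ {2, 6, 7, 3}. In that subpopulation V = 6, 10, 11, 7, mean 8.5.

8.5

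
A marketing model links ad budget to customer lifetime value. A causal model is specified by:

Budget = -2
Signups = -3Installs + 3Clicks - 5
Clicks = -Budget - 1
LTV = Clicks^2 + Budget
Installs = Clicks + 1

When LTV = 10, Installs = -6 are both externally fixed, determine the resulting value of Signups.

16

Under do(LTV = 10, Installs = -6), each intervened variable's structural equation is replaced by its fixed value.
Clicks = -Budget - 1  [with Budget=-2]  = 1
Signups = -3Installs + 3Clicks - 5  [with Installs=-6, Clicks=1]  = 16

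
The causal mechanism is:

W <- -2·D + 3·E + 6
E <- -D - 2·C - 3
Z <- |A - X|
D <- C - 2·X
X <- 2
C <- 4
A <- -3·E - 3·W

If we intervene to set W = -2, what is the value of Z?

Under do(W=-2), the mechanism W <- -2·D + 3·E + 6 is discarded; W is fixed at -2.
D = C - 2·X  [with C=4, X=2]  = 0
E = -D - 2·C - 3  [with D=0, C=4]  = -11
A = -3·E - 3·W  [with E=-11, W=-2]  = 39
Z = |A - X|  [with A=39, X=2]  = 37

37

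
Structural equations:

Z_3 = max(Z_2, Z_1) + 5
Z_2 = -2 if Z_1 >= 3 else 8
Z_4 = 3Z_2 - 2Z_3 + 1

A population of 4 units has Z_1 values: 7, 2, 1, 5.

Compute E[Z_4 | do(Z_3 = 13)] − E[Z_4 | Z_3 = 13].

-15

do(Z_3=13) breaks Z_3's dependence on Z_1. With Z_3=13 fixed, Z_4 across the units is -31, -1, -1, -31, mean -16.
Conditioning on Z_3=13 selects the 2 unit(s) with Z_1 ∈ {2, 1}. Their Z_4 values: -1, -1. Mean = -1.
Difference = -16 − (-1) = -15.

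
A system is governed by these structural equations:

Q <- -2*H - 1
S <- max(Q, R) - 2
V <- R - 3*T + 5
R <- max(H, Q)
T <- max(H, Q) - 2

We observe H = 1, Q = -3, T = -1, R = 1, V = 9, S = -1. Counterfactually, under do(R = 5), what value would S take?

Under do(R=5), the mechanism R <- max(H, Q) is discarded; R is fixed at 5.
Q = -2*H - 1  [with H=1]  = -3
S = max(Q, R) - 2  [with Q=-3, R=5]  = 3

3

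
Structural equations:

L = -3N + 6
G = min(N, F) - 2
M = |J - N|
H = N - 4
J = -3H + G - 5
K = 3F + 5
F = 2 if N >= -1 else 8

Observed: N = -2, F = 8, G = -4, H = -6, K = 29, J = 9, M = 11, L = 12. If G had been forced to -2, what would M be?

The intervention breaks the incoming arrows to G: G = min(N, F) - 2 no longer applies, and G = -2.
H = N - 4  [with N=-2]  = -6
J = -3H + G - 5  [with H=-6, G=-2]  = 11
M = |J - N|  [with J=11, N=-2]  = 13

13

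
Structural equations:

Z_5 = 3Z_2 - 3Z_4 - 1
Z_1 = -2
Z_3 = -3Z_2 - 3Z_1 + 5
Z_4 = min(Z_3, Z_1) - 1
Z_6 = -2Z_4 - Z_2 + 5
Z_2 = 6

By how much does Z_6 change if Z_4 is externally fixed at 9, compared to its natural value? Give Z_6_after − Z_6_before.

-34

Under do(Z_4=9), the mechanism Z_4 = min(Z_3, Z_1) - 1 is discarded; Z_4 is fixed at 9.
Z_6 = -2Z_4 - Z_2 + 5  [with Z_4=9, Z_2=6]  = -19
Without intervention: Z_3 = -3Z_2 - 3Z_1 + 5  [with Z_2=6, Z_1=-2]  = -7; Z_4 = min(Z_3, Z_1) - 1  [with Z_3=-7, Z_1=-2]  = -8; Z_6 = -2Z_4 - Z_2 + 5  [with Z_4=-8, Z_2=6]  = 15.
Change = -19 − 15 = -34.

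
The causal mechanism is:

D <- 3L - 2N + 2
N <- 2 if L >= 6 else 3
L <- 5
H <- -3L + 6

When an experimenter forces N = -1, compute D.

19

Under do(N=-1), the mechanism N <- 2 if L >= 6 else 3 is discarded; N is fixed at -1.
D = 3L - 2N + 2  [with L=5, N=-1]  = 19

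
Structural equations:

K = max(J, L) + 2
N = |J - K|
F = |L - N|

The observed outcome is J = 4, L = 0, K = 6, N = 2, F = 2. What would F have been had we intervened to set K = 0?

4

do(K=0) replaces the equation K = max(J, L) + 2 with the constant K = 0.
N = |J - K|  [with J=4, K=0]  = 4
F = |L - N|  [with L=0, N=4]  = 4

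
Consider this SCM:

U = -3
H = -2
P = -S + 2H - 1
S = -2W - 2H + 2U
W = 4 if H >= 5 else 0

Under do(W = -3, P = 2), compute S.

4

The joint intervention fixes W = -3, P = 2, removing each variable's own equation.
S = -2W - 2H + 2U  [with W=-3, H=-2, U=-3]  = 4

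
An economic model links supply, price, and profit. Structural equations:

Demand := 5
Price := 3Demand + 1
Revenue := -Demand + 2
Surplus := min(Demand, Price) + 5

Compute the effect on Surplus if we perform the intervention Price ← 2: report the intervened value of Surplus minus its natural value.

Under do(Price=2), the mechanism Price := 3Demand + 1 is discarded; Price is fixed at 2.
Surplus = min(Demand, Price) + 5  [with Demand=5, Price=2]  = 7
Without intervention: Price = 3Demand + 1  [with Demand=5]  = 16; Surplus = min(Demand, Price) + 5  [with Demand=5, Price=16]  = 10.
Change = 7 − 10 = -3.

-3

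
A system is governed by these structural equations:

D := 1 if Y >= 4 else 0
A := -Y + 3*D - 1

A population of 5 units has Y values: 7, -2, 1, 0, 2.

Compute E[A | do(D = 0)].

Every unit gets D=0 under the intervention. A values become -8, 1, -2, -1, -3; E[A|do(D=0)] = -2.6.

-2.6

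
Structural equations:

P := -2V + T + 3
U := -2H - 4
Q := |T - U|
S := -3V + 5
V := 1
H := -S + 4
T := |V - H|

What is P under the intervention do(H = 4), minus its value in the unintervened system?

The intervention breaks the incoming arrows to H: H := -S + 4 no longer applies, and H = 4.
T = |V - H|  [with V=1, H=4]  = 3
P = -2V + T + 3  [with V=1, T=3]  = 4
Without intervention: S = -3V + 5  [with V=1]  = 2; H = -S + 4  [with S=2]  = 2; T = |V - H|  [with V=1, H=2]  = 1; P = -2V + T + 3  [with V=1, T=1]  = 2.
Change = 4 − 2 = 2.

2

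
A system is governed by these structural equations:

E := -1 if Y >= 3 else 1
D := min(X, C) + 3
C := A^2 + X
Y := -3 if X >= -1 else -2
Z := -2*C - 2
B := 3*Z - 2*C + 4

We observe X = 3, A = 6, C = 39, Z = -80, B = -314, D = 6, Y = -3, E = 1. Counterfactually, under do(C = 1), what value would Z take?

The intervention breaks the incoming arrows to C: C := A^2 + X no longer applies, and C = 1.
Z = -2*C - 2  [with C=1]  = -4

-4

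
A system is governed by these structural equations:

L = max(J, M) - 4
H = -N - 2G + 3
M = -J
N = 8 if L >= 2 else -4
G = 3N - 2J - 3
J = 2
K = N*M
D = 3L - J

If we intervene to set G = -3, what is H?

Intervening sets G = -3 and removes its equation (G = 3N - 2J - 3).
M = -J  [with J=2]  = -2
L = max(J, M) - 4  [with J=2, M=-2]  = -2
N = 8 if L >= 2 else -4  [with L=-2]  = -4
H = -N - 2G + 3  [with N=-4, G=-3]  = 13

13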